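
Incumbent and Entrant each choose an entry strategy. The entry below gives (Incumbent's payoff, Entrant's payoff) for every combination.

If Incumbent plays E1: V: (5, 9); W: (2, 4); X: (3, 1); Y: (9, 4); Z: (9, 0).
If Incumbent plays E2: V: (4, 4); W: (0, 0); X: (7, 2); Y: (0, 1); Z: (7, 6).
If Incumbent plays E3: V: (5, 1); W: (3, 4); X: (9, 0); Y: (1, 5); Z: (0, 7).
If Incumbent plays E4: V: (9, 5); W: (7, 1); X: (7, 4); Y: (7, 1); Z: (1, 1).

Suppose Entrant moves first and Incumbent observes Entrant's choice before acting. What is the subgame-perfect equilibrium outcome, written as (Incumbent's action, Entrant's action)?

Incumbent best-responds to each possible Entrant move:
- V: Incumbent compares 5, 4, 5, 9 and picks E4; Entrant would get 5.
- W: Incumbent compares 2, 0, 3, 7 and picks E4; Entrant would get 1.
- X: Incumbent compares 3, 7, 9, 7 and picks E3; Entrant would get 0.
- Y: Incumbent compares 9, 0, 1, 7 and picks E1; Entrant would get 4.
- Z: Incumbent compares 9, 7, 0, 1 and picks E1; Entrant would get 0.
Among 5, 1, 0, 4, 0, the best is 5 at V. Subgame-perfect outcome: (E4, V) with payoffs (9, 5).

(E4, V)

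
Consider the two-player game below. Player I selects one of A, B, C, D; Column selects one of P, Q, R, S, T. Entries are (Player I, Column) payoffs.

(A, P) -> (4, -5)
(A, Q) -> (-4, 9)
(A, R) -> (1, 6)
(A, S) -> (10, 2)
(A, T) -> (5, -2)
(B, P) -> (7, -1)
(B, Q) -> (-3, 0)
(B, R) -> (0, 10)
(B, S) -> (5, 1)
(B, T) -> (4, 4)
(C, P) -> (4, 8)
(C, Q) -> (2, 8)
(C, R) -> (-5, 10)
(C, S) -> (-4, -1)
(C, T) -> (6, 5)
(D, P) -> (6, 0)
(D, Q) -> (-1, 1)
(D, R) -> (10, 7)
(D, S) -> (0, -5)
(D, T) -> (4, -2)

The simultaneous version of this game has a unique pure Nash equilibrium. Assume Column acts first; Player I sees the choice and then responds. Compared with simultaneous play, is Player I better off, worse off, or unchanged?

Solve by backward induction (Column leads).
- P: Player I compares 4, 7, 4, 6 and picks B; Column would get -1.
- Q: Player I compares -4, -3, 2, -1 and picks C; Column would get 8.
- R: Player I compares 1, 0, -5, 10 and picks D; Column would get 7.
- S: Player I compares 10, 5, -4, 0 and picks A; Column would get 2.
- T: Player I compares 5, 4, 6, 4 and picks C; Column would get 5.
Among -1, 8, 7, 2, 5, the best is 8 at Q. Subgame-perfect outcome: (C, Q) with payoffs (2, 8).
For the simultaneous game, intersect best replies.
Player I's best replies: P→B; Q→C; R→D; S→A; T→C.
Column's best replies: A→Q; B→R; C→R; D→R.
Only (D, R) has each player best-responding; Nash payoffs (10, 7).
Player I earns 2 sequentially versus 10 at the Nash outcome: worse off.

worse off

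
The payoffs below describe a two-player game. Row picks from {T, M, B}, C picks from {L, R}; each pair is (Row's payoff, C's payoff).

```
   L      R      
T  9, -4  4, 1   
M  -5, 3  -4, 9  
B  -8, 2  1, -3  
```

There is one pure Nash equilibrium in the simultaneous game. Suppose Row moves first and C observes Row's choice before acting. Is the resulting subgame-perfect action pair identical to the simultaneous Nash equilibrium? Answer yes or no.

yes

C best-responds to each possible Row move:
- T: C compares -4, 1 and picks R; Row would get 4.
- M: C compares 3, 9 and picks R; Row would get -4.
- B: C compares 2, -3 and picks L; Row would get -8.
Row's induced payoffs are 4, -4, -8, so Row commits to T. Subgame-perfect outcome: (T, R) with payoffs (4, 1).
For the simultaneous game, intersect best replies.
Row's best replies: L→T; R→T.
C's best replies: T→R; M→R; B→L.
The unique mutual best reply is (T, R), giving (4, 1).
Sequential outcome (T, R) coincides with the Nash profile (T, R).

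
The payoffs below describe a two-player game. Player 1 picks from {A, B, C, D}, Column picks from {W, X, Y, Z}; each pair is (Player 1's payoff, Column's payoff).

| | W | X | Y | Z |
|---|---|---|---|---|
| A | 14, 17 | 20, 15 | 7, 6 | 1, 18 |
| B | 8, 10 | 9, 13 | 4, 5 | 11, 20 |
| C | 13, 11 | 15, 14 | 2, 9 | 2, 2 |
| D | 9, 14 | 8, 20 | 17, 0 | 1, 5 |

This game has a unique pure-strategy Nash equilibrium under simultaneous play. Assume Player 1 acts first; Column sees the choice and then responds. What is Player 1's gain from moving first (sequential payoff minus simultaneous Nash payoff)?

Column best-responds to each possible Player 1 move:
- A → Column plays Z (best of 17, 15, 6, 18); Player 1 gets 1.
- B → Column plays Z (best of 10, 13, 5, 20); Player 1 gets 11.
- C → Column plays X (best of 11, 14, 9, 2); Player 1 gets 15.
- D → Column plays X (best of 14, 20, 0, 5); Player 1 gets 8.
Maximizing over 1, 11, 15, 8, Player 1 chooses C. Subgame-perfect outcome: (C, X) with payoffs (15, 14).
Now find the simultaneous Nash equilibrium.
Player 1's best replies: W→A; X→A; Y→D; Z→B.
Column's best replies: A→Z; B→Z; C→X; D→X.
Only (B, Z) has each player best-responding; Nash payoffs (11, 20).
Player 1's commitment gain: 15 − 11 = 4.

4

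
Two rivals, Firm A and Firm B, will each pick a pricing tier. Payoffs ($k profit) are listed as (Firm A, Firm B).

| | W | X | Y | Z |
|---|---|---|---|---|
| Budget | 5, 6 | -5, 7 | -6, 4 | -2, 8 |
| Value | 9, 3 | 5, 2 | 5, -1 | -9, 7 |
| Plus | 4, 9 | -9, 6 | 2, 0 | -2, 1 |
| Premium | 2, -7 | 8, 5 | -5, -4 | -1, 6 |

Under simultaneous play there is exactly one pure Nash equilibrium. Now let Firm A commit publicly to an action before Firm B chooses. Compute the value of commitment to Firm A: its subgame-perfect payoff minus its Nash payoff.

5

Backward induction with Firm A moving first.
- Budget: BR = Z, leader payoff -2.
- Value: BR = Z, leader payoff -9.
- Plus: BR = W, leader payoff 4.
- Premium: BR = Z, leader payoff -1.
Maximizing over -2, -9, 4, -1, Firm A chooses Plus. Subgame-perfect outcome: (Plus, W) with payoffs (4, 9).
Under simultaneous play:
Firm A's best replies: W→Value; X→Premium; Y→Value; Z→Premium.
Firm B's best replies: Budget→Z; Value→Z; Plus→W; Premium→Z.
Only (Premium, Z) has each player best-responding; Nash payoffs (-1, 6).
Firm A's commitment gain: 4 − -1 = 5.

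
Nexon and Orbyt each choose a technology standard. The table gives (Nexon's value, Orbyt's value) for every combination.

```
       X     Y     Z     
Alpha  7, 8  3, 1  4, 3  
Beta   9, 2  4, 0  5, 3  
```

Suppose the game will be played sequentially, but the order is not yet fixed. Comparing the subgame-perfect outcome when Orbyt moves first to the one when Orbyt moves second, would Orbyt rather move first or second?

If Nexon leads: Orbyt's best replies are Alpha→X, Beta→Z; Nexon's induced payoffs 7, 5; outcome (Alpha, X), payoffs (7, 8).
If Orbyt leads: Nexon's best replies are X→Beta, Y→Beta, Z→Beta; Orbyt's induced payoffs 2, 0, 3; outcome (Beta, Z), payoffs (5, 3).
Orbyt gets 3 moving first and 8 moving second, so Orbyt prefers to move second.

second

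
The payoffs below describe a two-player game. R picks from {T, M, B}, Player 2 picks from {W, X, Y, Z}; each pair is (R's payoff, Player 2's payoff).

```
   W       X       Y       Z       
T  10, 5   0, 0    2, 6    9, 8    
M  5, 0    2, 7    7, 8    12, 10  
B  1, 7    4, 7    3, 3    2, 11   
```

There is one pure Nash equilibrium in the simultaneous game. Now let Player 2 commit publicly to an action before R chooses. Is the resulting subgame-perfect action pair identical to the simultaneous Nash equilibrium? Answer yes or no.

yes

Solve by backward induction (Player 2 leads).
- W: BR = T, leader payoff 5.
- X: BR = B, leader payoff 7.
- Y: BR = M, leader payoff 8.
- Z: BR = M, leader payoff 10.
Among 5, 7, 8, 10, the best is 10 at Z. Subgame-perfect outcome: (M, Z) with payoffs (12, 10).
Under simultaneous play:
R's best replies: W→T; X→B; Y→M; Z→M.
Player 2's best replies: T→Z; M→Z; B→Z.
The unique mutual best reply is (M, Z), giving (12, 10).
Sequential outcome (M, Z) coincides with the Nash profile (M, Z).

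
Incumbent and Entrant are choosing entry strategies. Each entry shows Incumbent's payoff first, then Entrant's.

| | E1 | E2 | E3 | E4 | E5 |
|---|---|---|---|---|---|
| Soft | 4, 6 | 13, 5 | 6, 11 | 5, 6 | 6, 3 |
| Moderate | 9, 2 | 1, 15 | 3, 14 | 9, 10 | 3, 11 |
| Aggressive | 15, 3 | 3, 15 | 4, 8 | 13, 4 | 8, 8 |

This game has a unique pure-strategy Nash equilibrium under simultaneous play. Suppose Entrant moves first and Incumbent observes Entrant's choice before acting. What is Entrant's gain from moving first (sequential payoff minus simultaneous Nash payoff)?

0

Backward induction with Entrant moving first.
- E1 → Incumbent plays Aggressive (best of 4, 9, 15); Entrant gets 3.
- E2 → Incumbent plays Soft (best of 13, 1, 3); Entrant gets 5.
- E3 → Incumbent plays Soft (best of 6, 3, 4); Entrant gets 11.
- E4 → Incumbent plays Aggressive (best of 5, 9, 13); Entrant gets 4.
- E5 → Incumbent plays Aggressive (best of 6, 3, 8); Entrant gets 8.
Maximizing over 3, 5, 11, 4, 8, Entrant chooses E3. Subgame-perfect outcome: (Soft, E3) with payoffs (6, 11).
Under simultaneous play:
Incumbent's best replies: E1→Aggressive; E2→Soft; E3→Soft; E4→Aggressive; E5→Aggressive.
Entrant's best replies: Soft→E3; Moderate→E2; Aggressive→E2.
Only (Soft, E3) has each player best-responding; Nash payoffs (6, 11).
Entrant's commitment gain: 11 − 11 = 0.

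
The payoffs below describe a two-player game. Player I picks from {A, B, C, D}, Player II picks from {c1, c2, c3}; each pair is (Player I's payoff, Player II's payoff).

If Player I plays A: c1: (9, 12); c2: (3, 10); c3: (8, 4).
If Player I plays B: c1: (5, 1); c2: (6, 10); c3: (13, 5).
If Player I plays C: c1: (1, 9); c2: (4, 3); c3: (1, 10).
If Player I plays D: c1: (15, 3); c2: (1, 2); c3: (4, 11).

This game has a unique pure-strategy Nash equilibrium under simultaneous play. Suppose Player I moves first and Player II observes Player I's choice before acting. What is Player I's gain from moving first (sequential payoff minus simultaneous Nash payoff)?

Solve by backward induction (Player I leads).
- A → Player II plays c1 (best of 12, 10, 4); Player I gets 9.
- B → Player II plays c2 (best of 1, 10, 5); Player I gets 6.
- C → Player II plays c3 (best of 9, 3, 10); Player I gets 1.
- D → Player II plays c3 (best of 3, 2, 11); Player I gets 4.
Among 9, 6, 1, 4, the best is 9 at A. Subgame-perfect outcome: (A, c1) with payoffs (9, 12).
Now find the simultaneous Nash equilibrium.
Player I's best replies: c1→D; c2→B; c3→B.
Player II's best replies: A→c1; B→c2; C→c3; D→c3.
The unique mutual best reply is (B, c2), giving (6, 10).
Player I's commitment gain: 9 − 6 = 3.

3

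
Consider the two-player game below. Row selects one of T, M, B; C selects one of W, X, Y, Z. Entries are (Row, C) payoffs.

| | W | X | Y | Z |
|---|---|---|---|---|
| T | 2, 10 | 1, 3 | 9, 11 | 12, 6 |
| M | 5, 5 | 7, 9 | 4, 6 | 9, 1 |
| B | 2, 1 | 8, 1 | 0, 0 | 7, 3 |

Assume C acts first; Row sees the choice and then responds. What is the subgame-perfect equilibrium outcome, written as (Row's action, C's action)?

Backward induction with C moving first.
- W: BR = M, leader payoff 5.
- X: BR = B, leader payoff 1.
- Y: BR = T, leader payoff 11.
- Z: BR = T, leader payoff 6.
Among 5, 1, 11, 6, the best is 11 at Y. Subgame-perfect outcome: (T, Y) with payoffs (9, 11).

(T, Y)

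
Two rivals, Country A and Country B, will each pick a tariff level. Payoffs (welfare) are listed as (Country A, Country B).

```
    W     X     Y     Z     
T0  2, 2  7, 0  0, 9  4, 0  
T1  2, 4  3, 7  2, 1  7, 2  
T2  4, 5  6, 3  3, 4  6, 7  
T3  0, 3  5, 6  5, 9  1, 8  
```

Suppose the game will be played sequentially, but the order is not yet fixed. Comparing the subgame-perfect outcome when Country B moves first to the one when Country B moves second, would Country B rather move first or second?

first

If Country A leads: Country B's best replies are T0→Y, T1→X, T2→Z, T3→Y; Country A's induced payoffs 0, 3, 6, 5; outcome (T2, Z), payoffs (6, 7).
If Country B leads: Country A's best replies are W→T2, X→T0, Y→T3, Z→T1; Country B's induced payoffs 5, 0, 9, 2; outcome (T3, Y), payoffs (5, 9).
Country B gets 9 moving first and 7 moving second, so Country B prefers to move first.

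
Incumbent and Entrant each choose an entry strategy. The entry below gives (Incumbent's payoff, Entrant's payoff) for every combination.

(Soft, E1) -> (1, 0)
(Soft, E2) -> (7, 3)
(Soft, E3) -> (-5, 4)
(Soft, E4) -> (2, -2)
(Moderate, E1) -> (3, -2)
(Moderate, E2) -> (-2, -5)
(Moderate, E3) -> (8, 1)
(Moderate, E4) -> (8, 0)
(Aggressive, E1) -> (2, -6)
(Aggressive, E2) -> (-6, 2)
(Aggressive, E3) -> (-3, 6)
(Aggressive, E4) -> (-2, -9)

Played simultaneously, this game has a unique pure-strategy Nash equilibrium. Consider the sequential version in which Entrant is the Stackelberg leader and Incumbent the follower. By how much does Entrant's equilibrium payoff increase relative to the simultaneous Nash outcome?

Solve by backward induction (Entrant leads).
- E1: BR = Moderate, leader payoff -2.
- E2: BR = Soft, leader payoff 3.
- E3: BR = Moderate, leader payoff 1.
- E4: BR = Moderate, leader payoff 0.
Maximizing over -2, 3, 1, 0, Entrant chooses E2. Subgame-perfect outcome: (Soft, E2) with payoffs (7, 3).
Now find the simultaneous Nash equilibrium.
Incumbent's best replies: E1→Moderate; E2→Soft; E3→Moderate; E4→Moderate.
Entrant's best replies: Soft→E3; Moderate→E3; Aggressive→E3.
Only (Moderate, E3) has each player best-responding; Nash payoffs (8, 1).
Entrant's commitment gain: 3 − 1 = 2.

2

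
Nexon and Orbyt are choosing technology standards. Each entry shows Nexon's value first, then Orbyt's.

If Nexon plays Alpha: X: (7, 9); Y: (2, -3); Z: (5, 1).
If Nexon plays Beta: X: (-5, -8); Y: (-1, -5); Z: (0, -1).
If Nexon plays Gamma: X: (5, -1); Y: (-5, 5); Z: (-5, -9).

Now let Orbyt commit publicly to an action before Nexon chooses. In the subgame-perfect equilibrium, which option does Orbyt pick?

Work backward from Nexon's decision.
- X: BR = Alpha, leader payoff 9.
- Y: BR = Alpha, leader payoff -3.
- Z: BR = Alpha, leader payoff 1.
Among 9, -3, 1, the best is 9 at X. Subgame-perfect outcome: (Alpha, X) with payoffs (7, 9).

X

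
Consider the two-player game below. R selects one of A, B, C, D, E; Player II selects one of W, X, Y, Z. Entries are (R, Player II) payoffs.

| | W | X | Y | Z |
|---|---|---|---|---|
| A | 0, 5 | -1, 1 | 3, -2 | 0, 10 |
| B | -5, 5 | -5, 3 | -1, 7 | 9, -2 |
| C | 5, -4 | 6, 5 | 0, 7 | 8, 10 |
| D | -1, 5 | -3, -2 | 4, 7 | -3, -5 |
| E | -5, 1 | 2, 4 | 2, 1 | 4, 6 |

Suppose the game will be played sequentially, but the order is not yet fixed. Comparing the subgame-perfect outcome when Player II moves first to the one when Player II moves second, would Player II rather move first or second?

If R leads: Player II's best replies are A→Z, B→Y, C→Z, D→Y, E→Z; R's induced payoffs 0, -1, 8, 4, 4; outcome (C, Z), payoffs (8, 10).
If Player II leads: R's best replies are W→C, X→C, Y→D, Z→B; Player II's induced payoffs -4, 5, 7, -2; outcome (D, Y), payoffs (4, 7).
Player II gets 7 moving first and 10 moving second, so Player II prefers to move second.

second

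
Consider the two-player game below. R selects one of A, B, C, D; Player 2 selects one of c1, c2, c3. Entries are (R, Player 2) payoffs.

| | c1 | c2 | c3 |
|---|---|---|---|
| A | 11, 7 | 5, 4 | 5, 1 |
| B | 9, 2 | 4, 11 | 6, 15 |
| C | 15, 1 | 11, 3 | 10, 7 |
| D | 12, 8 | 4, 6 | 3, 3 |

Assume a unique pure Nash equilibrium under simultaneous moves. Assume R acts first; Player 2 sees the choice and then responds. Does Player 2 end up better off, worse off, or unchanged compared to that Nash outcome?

Player 2 best-responds to each possible R move:
- A → Player 2 plays c1 (best of 7, 4, 1); R gets 11.
- B → Player 2 plays c3 (best of 2, 11, 15); R gets 6.
- C → Player 2 plays c3 (best of 1, 3, 7); R gets 10.
- D → Player 2 plays c1 (best of 8, 6, 3); R gets 12.
R's induced payoffs are 11, 6, 10, 12, so R commits to D. Subgame-perfect outcome: (D, c1) with payoffs (12, 8).
Under simultaneous play:
R's best replies: c1→C; c2→C; c3→C.
Player 2's best replies: A→c1; B→c3; C→c3; D→c1.
The unique mutual best reply is (C, c3), giving (10, 7).
Player 2 earns 8 sequentially versus 7 at the Nash outcome: better off.

better off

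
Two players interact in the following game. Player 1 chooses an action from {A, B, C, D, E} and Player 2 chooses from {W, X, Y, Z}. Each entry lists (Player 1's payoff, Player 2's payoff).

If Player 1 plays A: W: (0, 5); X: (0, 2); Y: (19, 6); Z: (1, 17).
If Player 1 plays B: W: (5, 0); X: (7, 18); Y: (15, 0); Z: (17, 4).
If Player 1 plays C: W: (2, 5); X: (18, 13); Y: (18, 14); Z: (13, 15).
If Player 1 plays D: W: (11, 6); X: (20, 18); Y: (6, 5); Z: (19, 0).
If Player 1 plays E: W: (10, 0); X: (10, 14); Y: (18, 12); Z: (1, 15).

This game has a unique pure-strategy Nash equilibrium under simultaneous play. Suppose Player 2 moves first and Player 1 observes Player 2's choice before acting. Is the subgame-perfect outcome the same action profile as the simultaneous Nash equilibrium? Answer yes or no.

yes

Player 1 best-responds to each possible Player 2 move:
- W: BR = D, leader payoff 6.
- X: BR = D, leader payoff 18.
- Y: BR = A, leader payoff 6.
- Z: BR = D, leader payoff 0.
Maximizing over 6, 18, 6, 0, Player 2 chooses X. Subgame-perfect outcome: (D, X) with payoffs (20, 18).
For the simultaneous game, intersect best replies.
Player 1's best replies: W→D; X→D; Y→A; Z→D.
Player 2's best replies: A→Z; B→X; C→Z; D→X; E→Z.
Only (D, X) has each player best-responding; Nash payoffs (20, 18).
Sequential outcome (D, X) coincides with the Nash profile (D, X).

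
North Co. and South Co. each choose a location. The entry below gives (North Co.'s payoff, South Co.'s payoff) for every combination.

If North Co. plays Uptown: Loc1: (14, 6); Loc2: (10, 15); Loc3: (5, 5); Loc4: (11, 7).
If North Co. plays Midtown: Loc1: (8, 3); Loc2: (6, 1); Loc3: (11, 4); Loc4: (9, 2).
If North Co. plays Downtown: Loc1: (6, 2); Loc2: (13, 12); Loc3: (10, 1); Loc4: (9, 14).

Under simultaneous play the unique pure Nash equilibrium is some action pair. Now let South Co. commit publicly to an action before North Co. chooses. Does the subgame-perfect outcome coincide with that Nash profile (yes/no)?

Backward induction with South Co. moving first.
- Loc1: North Co. compares 14, 8, 6 and picks Uptown; South Co. would get 6.
- Loc2: North Co. compares 10, 6, 13 and picks Downtown; South Co. would get 12.
- Loc3: North Co. compares 5, 11, 10 and picks Midtown; South Co. would get 4.
- Loc4: North Co. compares 11, 9, 9 and picks Uptown; South Co. would get 7.
Among 6, 12, 4, 7, the best is 12 at Loc2. Subgame-perfect outcome: (Downtown, Loc2) with payoffs (13, 12).
For the simultaneous game, intersect best replies.
North Co.'s best replies: Loc1→Uptown; Loc2→Downtown; Loc3→Midtown; Loc4→Uptown.
South Co.'s best replies: Uptown→Loc2; Midtown→Loc3; Downtown→Loc4.
The unique mutual best reply is (Midtown, Loc3), giving (11, 4).
Sequential outcome (Downtown, Loc2) differs from the Nash profile (Midtown, Loc3).

no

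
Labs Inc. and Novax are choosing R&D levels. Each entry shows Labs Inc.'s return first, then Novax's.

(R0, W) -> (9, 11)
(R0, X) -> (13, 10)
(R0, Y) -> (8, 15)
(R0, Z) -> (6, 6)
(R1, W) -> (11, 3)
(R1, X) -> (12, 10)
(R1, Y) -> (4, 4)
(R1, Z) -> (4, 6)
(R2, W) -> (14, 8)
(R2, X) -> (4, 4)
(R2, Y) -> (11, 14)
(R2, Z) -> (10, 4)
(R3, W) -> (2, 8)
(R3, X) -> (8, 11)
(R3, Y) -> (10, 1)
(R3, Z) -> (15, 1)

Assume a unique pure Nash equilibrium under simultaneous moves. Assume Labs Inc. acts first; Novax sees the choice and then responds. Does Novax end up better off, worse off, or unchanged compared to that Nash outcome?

worse off

Novax best-responds to each possible Labs Inc. move:
- R0: BR = Y, leader payoff 8.
- R1: BR = X, leader payoff 12.
- R2: BR = Y, leader payoff 11.
- R3: BR = X, leader payoff 8.
Among 8, 12, 11, 8, the best is 12 at R1. Subgame-perfect outcome: (R1, X) with payoffs (12, 10).
Now find the simultaneous Nash equilibrium.
Labs Inc.'s best replies: W→R2; X→R0; Y→R2; Z→R3.
Novax's best replies: R0→Y; R1→X; R2→Y; R3→X.
The unique mutual best reply is (R2, Y), giving (11, 14).
Novax earns 10 sequentially versus 14 at the Nash outcome: worse off.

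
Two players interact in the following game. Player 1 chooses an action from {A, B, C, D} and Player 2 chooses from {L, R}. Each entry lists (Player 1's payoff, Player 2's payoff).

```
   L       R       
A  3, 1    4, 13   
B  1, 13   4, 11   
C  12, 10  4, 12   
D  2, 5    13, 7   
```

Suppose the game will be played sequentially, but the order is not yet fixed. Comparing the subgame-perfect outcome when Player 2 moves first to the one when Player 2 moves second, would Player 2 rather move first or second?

first

If Player 1 leads: Player 2's best replies are A→R, B→L, C→R, D→R; Player 1's induced payoffs 4, 1, 4, 13; outcome (D, R), payoffs (13, 7).
If Player 2 leads: Player 1's best replies are L→C, R→D; Player 2's induced payoffs 10, 7; outcome (C, L), payoffs (12, 10).
Player 2 gets 10 moving first and 7 moving second, so Player 2 prefers to move first.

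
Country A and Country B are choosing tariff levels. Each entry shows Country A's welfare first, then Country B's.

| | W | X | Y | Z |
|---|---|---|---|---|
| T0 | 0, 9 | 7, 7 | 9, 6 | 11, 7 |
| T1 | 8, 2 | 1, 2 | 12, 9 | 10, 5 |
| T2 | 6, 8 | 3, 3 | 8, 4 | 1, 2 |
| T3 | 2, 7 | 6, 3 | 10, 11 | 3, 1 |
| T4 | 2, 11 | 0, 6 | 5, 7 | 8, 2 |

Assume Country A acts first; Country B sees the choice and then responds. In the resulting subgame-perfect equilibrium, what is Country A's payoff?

Solve by backward induction (Country A leads).
- T0: Country B compares 9, 7, 6, 7 and picks W; Country A would get 0.
- T1: Country B compares 2, 2, 9, 5 and picks Y; Country A would get 12.
- T2: Country B compares 8, 3, 4, 2 and picks W; Country A would get 6.
- T3: Country B compares 7, 3, 11, 1 and picks Y; Country A would get 10.
- T4: Country B compares 11, 6, 7, 2 and picks W; Country A would get 2.
Maximizing over 0, 12, 6, 10, 2, Country A chooses T1. Subgame-perfect outcome: (T1, Y) with payoffs (12, 9).

12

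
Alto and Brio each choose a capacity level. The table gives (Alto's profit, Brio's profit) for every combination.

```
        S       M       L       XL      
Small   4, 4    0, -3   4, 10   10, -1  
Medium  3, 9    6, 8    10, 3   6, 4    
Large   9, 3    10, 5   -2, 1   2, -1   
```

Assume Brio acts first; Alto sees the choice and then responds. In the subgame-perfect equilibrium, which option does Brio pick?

M

Work backward from Alto's decision.
- S: BR = Large, leader payoff 3.
- M: BR = Large, leader payoff 5.
- L: BR = Medium, leader payoff 3.
- XL: BR = Small, leader payoff -1.
Maximizing over 3, 5, 3, -1, Brio chooses M. Subgame-perfect outcome: (Large, M) with payoffs (10, 5).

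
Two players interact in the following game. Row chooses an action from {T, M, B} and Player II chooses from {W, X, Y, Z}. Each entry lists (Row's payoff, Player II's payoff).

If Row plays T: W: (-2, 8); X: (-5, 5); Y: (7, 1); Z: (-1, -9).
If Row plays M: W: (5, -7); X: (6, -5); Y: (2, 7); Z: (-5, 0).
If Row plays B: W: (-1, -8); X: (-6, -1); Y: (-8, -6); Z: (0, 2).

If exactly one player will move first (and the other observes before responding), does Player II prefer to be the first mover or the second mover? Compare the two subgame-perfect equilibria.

second

If Row leads: Player II's best replies are T→W, M→Y, B→Z; Row's induced payoffs -2, 2, 0; outcome (M, Y), payoffs (2, 7).
If Player II leads: Row's best replies are W→M, X→M, Y→T, Z→B; Player II's induced payoffs -7, -5, 1, 2; outcome (B, Z), payoffs (0, 2).
Player II gets 2 moving first and 7 moving second, so Player II prefers to move second.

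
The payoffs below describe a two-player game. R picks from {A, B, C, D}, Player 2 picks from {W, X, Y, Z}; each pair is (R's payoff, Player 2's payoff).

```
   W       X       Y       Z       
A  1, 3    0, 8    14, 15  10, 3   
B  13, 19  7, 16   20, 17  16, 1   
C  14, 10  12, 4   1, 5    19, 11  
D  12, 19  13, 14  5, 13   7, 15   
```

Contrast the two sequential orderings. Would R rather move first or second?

second

If R leads: Player 2's best replies are A→Y, B→W, C→Z, D→W; R's induced payoffs 14, 13, 19, 12; outcome (C, Z), payoffs (19, 11).
If Player 2 leads: R's best replies are W→C, X→D, Y→B, Z→C; Player 2's induced payoffs 10, 14, 17, 11; outcome (B, Y), payoffs (20, 17).
R gets 19 moving first and 20 moving second, so R prefers to move second.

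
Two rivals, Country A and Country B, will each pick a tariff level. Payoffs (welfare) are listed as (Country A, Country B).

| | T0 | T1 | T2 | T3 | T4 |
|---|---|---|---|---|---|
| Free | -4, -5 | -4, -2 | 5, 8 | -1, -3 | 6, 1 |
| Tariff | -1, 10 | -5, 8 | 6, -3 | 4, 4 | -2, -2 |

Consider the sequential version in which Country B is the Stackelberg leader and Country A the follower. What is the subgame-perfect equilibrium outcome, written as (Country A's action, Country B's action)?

(Tariff, T0)

Backward induction with Country B moving first.
- T0 → Country A plays Tariff (best of -4, -1); Country B gets 10.
- T1 → Country A plays Free (best of -4, -5); Country B gets -2.
- T2 → Country A plays Tariff (best of 5, 6); Country B gets -3.
- T3 → Country A plays Tariff (best of -1, 4); Country B gets 4.
- T4 → Country A plays Free (best of 6, -2); Country B gets 1.
Among 10, -2, -3, 4, 1, the best is 10 at T0. Subgame-perfect outcome: (Tariff, T0) with payoffs (-1, 10).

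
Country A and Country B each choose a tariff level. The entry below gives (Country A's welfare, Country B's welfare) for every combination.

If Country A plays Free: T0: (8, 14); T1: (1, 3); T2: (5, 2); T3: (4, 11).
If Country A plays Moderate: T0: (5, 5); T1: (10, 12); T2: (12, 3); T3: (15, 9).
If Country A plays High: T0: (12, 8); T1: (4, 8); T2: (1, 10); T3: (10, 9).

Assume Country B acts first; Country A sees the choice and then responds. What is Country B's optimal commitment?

T1

Backward induction with Country B moving first.
- T0 → Country A plays High (best of 8, 5, 12); Country B gets 8.
- T1 → Country A plays Moderate (best of 1, 10, 4); Country B gets 12.
- T2 → Country A plays Moderate (best of 5, 12, 1); Country B gets 3.
- T3 → Country A plays Moderate (best of 4, 15, 10); Country B gets 9.
Among 8, 12, 3, 9, the best is 12 at T1. Subgame-perfect outcome: (Moderate, T1) with payoffs (10, 12).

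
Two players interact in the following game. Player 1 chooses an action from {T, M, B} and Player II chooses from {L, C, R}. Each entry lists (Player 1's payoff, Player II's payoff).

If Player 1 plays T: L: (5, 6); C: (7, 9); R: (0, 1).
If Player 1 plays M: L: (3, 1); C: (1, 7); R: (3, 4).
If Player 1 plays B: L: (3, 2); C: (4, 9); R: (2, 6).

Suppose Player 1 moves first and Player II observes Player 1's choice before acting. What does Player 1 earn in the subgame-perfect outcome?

7

Backward induction with Player 1 moving first.
- T → Player II plays C (best of 6, 9, 1); Player 1 gets 7.
- M → Player II plays C (best of 1, 7, 4); Player 1 gets 1.
- B → Player II plays C (best of 2, 9, 6); Player 1 gets 4.
Maximizing over 7, 1, 4, Player 1 chooses T. Subgame-perfect outcome: (T, C) with payoffs (7, 9).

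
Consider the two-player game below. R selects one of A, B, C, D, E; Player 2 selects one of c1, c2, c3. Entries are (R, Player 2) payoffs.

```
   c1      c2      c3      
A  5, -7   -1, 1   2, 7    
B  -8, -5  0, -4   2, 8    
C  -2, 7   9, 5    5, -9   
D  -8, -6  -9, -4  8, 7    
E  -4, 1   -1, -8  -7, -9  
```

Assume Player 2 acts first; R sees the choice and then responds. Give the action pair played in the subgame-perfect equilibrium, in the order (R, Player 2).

(D, c3)

Work backward from R's decision.
- c1: R compares 5, -8, -2, -8, -4 and picks A; Player 2 would get -7.
- c2: R compares -1, 0, 9, -9, -1 and picks C; Player 2 would get 5.
- c3: R compares 2, 2, 5, 8, -7 and picks D; Player 2 would get 7.
Among -7, 5, 7, the best is 7 at c3. Subgame-perfect outcome: (D, c3) with payoffs (8, 7).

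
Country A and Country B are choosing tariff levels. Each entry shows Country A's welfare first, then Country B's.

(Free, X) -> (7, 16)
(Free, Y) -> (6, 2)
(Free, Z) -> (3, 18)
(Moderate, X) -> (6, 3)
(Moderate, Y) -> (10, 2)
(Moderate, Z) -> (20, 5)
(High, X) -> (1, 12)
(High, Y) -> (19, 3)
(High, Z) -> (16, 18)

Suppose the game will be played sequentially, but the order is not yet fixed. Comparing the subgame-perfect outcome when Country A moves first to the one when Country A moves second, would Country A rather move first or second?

If Country A leads: Country B's best replies are Free→Z, Moderate→Z, High→Z; Country A's induced payoffs 3, 20, 16; outcome (Moderate, Z), payoffs (20, 5).
If Country B leads: Country A's best replies are X→Free, Y→High, Z→Moderate; Country B's induced payoffs 16, 3, 5; outcome (Free, X), payoffs (7, 16).
Country A gets 20 moving first and 7 moving second, so Country A prefers to move first.

first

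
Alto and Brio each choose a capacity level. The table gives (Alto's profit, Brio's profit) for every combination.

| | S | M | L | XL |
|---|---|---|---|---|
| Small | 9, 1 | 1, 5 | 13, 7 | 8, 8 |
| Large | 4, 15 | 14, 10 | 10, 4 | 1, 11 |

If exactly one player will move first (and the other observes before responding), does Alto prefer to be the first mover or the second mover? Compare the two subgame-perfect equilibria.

If Alto leads: Brio's best replies are Small→XL, Large→S; Alto's induced payoffs 8, 4; outcome (Small, XL), payoffs (8, 8).
If Brio leads: Alto's best replies are S→Small, M→Large, L→Small, XL→Small; Brio's induced payoffs 1, 10, 7, 8; outcome (Large, M), payoffs (14, 10).
Alto gets 8 moving first and 14 moving second, so Alto prefers to move second.

second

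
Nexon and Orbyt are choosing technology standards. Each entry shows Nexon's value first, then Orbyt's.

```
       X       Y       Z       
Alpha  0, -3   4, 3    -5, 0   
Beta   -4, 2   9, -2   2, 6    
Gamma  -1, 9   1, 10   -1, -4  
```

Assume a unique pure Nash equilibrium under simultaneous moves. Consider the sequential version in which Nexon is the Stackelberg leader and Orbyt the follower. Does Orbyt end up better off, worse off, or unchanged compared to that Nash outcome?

worse off

Orbyt best-responds to each possible Nexon move:
- Alpha: BR = Y, leader payoff 4.
- Beta: BR = Z, leader payoff 2.
- Gamma: BR = Y, leader payoff 1.
Maximizing over 4, 2, 1, Nexon chooses Alpha. Subgame-perfect outcome: (Alpha, Y) with payoffs (4, 3).
Now find the simultaneous Nash equilibrium.
Nexon's best replies: X→Alpha; Y→Beta; Z→Beta.
Orbyt's best replies: Alpha→Y; Beta→Z; Gamma→Y.
The unique mutual best reply is (Beta, Z), giving (2, 6).
Orbyt earns 3 sequentially versus 6 at the Nash outcome: worse off.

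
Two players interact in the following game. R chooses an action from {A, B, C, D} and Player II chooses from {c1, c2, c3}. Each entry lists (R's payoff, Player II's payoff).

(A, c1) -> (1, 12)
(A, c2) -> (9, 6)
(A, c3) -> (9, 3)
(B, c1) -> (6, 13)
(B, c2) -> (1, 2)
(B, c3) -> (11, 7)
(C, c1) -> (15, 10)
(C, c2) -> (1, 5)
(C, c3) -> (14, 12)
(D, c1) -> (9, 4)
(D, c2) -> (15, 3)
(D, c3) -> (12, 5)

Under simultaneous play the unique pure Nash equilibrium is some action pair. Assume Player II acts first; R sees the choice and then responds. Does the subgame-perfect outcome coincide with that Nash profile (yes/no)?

Work backward from R's decision.
- c1: BR = C, leader payoff 10.
- c2: BR = D, leader payoff 3.
- c3: BR = C, leader payoff 12.
Among 10, 3, 12, the best is 12 at c3. Subgame-perfect outcome: (C, c3) with payoffs (14, 12).
For the simultaneous game, intersect best replies.
R's best replies: c1→C; c2→D; c3→C.
Player II's best replies: A→c1; B→c1; C→c3; D→c3.
The unique mutual best reply is (C, c3), giving (14, 12).
Sequential outcome (C, c3) coincides with the Nash profile (C, c3).

yes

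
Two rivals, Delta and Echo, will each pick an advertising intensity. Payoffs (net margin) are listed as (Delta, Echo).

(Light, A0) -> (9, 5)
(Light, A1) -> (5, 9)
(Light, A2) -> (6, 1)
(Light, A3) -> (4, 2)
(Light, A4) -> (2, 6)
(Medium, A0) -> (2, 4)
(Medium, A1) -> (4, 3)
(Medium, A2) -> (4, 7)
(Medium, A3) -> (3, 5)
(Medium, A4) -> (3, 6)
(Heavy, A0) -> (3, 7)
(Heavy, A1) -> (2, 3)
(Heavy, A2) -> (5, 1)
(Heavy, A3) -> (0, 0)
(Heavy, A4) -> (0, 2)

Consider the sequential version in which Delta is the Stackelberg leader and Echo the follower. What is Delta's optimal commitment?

Work backward from Echo's decision.
- Light: Echo compares 5, 9, 1, 2, 6 and picks A1; Delta would get 5.
- Medium: Echo compares 4, 3, 7, 5, 6 and picks A2; Delta would get 4.
- Heavy: Echo compares 7, 3, 1, 0, 2 and picks A0; Delta would get 3.
Among 5, 4, 3, the best is 5 at Light. Subgame-perfect outcome: (Light, A1) with payoffs (5, 9).

Light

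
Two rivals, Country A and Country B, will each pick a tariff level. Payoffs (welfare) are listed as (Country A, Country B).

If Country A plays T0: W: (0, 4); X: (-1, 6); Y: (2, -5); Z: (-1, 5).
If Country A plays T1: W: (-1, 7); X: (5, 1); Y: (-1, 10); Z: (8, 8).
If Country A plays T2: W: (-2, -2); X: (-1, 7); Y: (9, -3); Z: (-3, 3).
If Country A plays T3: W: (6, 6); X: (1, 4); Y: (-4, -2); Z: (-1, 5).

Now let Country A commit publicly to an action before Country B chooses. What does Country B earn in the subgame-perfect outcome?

6

Country B best-responds to each possible Country A move:
- T0 → Country B plays X (best of 4, 6, -5, 5); Country A gets -1.
- T1 → Country B plays Y (best of 7, 1, 10, 8); Country A gets -1.
- T2 → Country B plays X (best of -2, 7, -3, 3); Country A gets -1.
- T3 → Country B plays W (best of 6, 4, -2, 5); Country A gets 6.
Country A's induced payoffs are -1, -1, -1, 6, so Country A commits to T3. Subgame-perfect outcome: (T3, W) with payoffs (6, 6).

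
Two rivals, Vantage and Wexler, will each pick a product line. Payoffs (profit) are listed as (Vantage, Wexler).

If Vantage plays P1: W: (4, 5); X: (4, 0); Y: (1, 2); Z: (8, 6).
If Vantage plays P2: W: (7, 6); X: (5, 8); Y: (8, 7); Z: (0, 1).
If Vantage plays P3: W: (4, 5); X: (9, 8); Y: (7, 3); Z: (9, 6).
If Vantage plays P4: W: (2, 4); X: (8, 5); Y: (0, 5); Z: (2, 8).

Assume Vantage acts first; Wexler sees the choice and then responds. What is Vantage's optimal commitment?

P3

Solve by backward induction (Vantage leads).
- P1: Wexler compares 5, 0, 2, 6 and picks Z; Vantage would get 8.
- P2: Wexler compares 6, 8, 7, 1 and picks X; Vantage would get 5.
- P3: Wexler compares 5, 8, 3, 6 and picks X; Vantage would get 9.
- P4: Wexler compares 4, 5, 5, 8 and picks Z; Vantage would get 2.
Among 8, 5, 9, 2, the best is 9 at P3. Subgame-perfect outcome: (P3, X) with payoffs (9, 8).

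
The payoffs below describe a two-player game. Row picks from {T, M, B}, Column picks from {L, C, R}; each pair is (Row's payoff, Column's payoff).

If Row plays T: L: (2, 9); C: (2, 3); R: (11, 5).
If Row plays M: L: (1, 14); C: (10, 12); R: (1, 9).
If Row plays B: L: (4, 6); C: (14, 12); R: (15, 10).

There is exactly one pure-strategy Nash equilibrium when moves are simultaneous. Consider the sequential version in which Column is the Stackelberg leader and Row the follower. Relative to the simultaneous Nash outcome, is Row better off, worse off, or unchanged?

unchanged

Backward induction with Column moving first.
- L: BR = B, leader payoff 6.
- C: BR = B, leader payoff 12.
- R: BR = B, leader payoff 10.
Maximizing over 6, 12, 10, Column chooses C. Subgame-perfect outcome: (B, C) with payoffs (14, 12).
Now find the simultaneous Nash equilibrium.
Row's best replies: L→B; C→B; R→B.
Column's best replies: T→L; M→L; B→C.
The unique mutual best reply is (B, C), giving (14, 12).
Row earns 14 sequentially versus 14 at the Nash outcome: unchanged.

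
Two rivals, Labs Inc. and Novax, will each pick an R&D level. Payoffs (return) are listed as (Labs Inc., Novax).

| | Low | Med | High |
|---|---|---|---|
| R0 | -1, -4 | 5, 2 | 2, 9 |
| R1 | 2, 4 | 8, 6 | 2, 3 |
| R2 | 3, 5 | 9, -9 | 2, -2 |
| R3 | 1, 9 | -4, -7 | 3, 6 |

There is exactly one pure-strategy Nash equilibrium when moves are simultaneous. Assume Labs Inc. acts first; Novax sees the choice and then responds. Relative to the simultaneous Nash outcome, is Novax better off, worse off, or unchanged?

better off

Backward induction with Labs Inc. moving first.
- R0 → Novax plays High (best of -4, 2, 9); Labs Inc. gets 2.
- R1 → Novax plays Med (best of 4, 6, 3); Labs Inc. gets 8.
- R2 → Novax plays Low (best of 5, -9, -2); Labs Inc. gets 3.
- R3 → Novax plays Low (best of 9, -7, 6); Labs Inc. gets 1.
Maximizing over 2, 8, 3, 1, Labs Inc. chooses R1. Subgame-perfect outcome: (R1, Med) with payoffs (8, 6).
For the simultaneous game, intersect best replies.
Labs Inc.'s best replies: Low→R2; Med→R2; High→R3.
Novax's best replies: R0→High; R1→Med; R2→Low; R3→Low.
Only (R2, Low) has each player best-responding; Nash payoffs (3, 5).
Novax earns 6 sequentially versus 5 at the Nash outcome: better off.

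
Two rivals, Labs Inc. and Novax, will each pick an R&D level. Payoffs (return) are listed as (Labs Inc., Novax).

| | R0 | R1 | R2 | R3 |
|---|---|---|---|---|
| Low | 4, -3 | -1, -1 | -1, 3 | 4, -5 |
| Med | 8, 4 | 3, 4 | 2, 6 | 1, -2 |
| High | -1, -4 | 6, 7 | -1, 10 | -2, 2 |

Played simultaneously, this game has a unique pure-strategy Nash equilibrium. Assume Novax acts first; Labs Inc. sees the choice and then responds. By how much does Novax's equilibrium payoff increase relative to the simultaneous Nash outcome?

Labs Inc. best-responds to each possible Novax move:
- R0 → Labs Inc. plays Med (best of 4, 8, -1); Novax gets 4.
- R1 → Labs Inc. plays High (best of -1, 3, 6); Novax gets 7.
- R2 → Labs Inc. plays Med (best of -1, 2, -1); Novax gets 6.
- R3 → Labs Inc. plays Low (best of 4, 1, -2); Novax gets -5.
Novax's induced payoffs are 4, 7, 6, -5, so Novax commits to R1. Subgame-perfect outcome: (High, R1) with payoffs (6, 7).
For the simultaneous game, intersect best replies.
Labs Inc.'s best replies: R0→Med; R1→High; R2→Med; R3→Low.
Novax's best replies: Low→R2; Med→R2; High→R2.
Only (Med, R2) has each player best-responding; Nash payoffs (2, 6).
Novax's commitment gain: 7 − 6 = 1.

1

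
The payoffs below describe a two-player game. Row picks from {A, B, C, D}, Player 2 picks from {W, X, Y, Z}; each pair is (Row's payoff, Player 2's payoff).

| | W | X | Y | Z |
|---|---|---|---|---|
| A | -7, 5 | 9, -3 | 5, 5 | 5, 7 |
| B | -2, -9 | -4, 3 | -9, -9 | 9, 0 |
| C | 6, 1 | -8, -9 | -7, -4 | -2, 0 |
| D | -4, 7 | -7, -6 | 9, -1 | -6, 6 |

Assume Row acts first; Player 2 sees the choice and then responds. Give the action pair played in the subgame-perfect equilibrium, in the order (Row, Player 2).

Solve by backward induction (Row leads).
- A: Player 2 compares 5, -3, 5, 7 and picks Z; Row would get 5.
- B: Player 2 compares -9, 3, -9, 0 and picks X; Row would get -4.
- C: Player 2 compares 1, -9, -4, 0 and picks W; Row would get 6.
- D: Player 2 compares 7, -6, -1, 6 and picks W; Row would get -4.
Row's induced payoffs are 5, -4, 6, -4, so Row commits to C. Subgame-perfect outcome: (C, W) with payoffs (6, 1).

(C, W)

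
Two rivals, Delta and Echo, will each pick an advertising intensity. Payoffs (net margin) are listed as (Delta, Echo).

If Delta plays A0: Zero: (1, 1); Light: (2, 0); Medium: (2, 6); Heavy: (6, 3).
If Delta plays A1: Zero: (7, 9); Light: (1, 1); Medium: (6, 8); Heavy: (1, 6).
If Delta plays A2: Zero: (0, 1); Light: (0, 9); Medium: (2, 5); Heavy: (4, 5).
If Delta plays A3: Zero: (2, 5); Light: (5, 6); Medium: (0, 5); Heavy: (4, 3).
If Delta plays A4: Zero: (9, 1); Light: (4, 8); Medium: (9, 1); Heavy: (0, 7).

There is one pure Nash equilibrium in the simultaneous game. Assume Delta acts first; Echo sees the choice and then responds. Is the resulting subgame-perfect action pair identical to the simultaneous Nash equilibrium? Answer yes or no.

Echo best-responds to each possible Delta move:
- A0: Echo compares 1, 0, 6, 3 and picks Medium; Delta would get 2.
- A1: Echo compares 9, 1, 8, 6 and picks Zero; Delta would get 7.
- A2: Echo compares 1, 9, 5, 5 and picks Light; Delta would get 0.
- A3: Echo compares 5, 6, 5, 3 and picks Light; Delta would get 5.
- A4: Echo compares 1, 8, 1, 7 and picks Light; Delta would get 4.
Among 2, 7, 0, 5, 4, the best is 7 at A1. Subgame-perfect outcome: (A1, Zero) with payoffs (7, 9).
For the simultaneous game, intersect best replies.
Delta's best replies: Zero→A4; Light→A3; Medium→A4; Heavy→A0.
Echo's best replies: A0→Medium; A1→Zero; A2→Light; A3→Light; A4→Light.
Only (A3, Light) has each player best-responding; Nash payoffs (5, 6).
Sequential outcome (A1, Zero) differs from the Nash profile (A3, Light).

no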